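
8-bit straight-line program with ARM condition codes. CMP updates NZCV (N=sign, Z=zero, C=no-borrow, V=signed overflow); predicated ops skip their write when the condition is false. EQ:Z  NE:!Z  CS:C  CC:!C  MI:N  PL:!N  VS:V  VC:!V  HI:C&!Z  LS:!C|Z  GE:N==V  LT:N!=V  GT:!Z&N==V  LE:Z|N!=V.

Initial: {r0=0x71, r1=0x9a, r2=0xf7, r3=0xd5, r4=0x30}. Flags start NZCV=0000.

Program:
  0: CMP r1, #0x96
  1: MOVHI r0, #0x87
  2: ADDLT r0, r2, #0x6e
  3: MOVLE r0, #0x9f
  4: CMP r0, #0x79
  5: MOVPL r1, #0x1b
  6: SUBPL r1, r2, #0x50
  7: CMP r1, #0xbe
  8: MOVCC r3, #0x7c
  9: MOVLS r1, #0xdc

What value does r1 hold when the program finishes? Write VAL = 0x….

[0] flags=0010 → (cmp)
[1] flags=0010 HI?T → r0=0x87
[2] flags=0010 LT?F → skip
[3] flags=0010 LE?F → skip
[4] flags=0011 → (cmp)
[5] flags=0011 PL?T → r1=0x1b
[6] flags=0011 PL?T → r1=0xa7
[7] flags=1000 → (cmp)
[8] flags=1000 CC?T → r3=0x7c
[9] flags=1000 LS?T → r1=0xdc

VAL = 0xdc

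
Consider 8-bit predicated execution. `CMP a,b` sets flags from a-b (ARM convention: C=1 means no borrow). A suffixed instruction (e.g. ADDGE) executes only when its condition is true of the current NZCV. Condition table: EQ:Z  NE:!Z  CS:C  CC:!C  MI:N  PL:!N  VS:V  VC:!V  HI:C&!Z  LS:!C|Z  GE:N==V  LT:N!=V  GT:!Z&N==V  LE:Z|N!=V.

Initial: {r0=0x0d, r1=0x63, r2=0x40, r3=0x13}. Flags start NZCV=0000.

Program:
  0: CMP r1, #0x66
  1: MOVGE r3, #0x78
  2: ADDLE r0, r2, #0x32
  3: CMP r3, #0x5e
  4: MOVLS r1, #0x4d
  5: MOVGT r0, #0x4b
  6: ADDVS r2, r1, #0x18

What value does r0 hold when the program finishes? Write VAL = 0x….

VAL = 0x72

0: ✓ CMP  NZCV=1000
1: · MOVGE
2: ✓ ADDLE  r0←0x72
3: ✓ CMP  NZCV=1000
4: ✓ MOVLS  r1←0x4d
5: · MOVGT
6: · ADDVS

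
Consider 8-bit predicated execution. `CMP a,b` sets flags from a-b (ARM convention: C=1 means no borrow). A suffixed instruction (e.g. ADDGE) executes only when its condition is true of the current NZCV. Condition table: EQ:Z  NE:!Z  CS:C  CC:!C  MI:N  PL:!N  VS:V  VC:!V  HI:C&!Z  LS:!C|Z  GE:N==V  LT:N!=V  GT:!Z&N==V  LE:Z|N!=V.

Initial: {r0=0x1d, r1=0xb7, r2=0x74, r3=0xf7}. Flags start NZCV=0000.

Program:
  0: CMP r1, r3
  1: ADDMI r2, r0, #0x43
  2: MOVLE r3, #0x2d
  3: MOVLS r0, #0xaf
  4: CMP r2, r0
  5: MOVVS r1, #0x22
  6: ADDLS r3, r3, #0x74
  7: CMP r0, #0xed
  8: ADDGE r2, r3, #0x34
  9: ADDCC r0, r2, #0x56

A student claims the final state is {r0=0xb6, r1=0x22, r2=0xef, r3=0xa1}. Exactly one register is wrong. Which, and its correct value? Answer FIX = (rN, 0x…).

FIX = (r2, 0x60)

0: ✓ CMP  NZCV=1000
1: ✓ ADDMI  r2←0x60
2: ✓ MOVLE  r3←0x2d
3: ✓ MOVLS  r0←0xaf
4: ✓ CMP  NZCV=1001
5: ✓ MOVVS  r1←0x22
6: ✓ ADDLS  r3←0xa1
7: ✓ CMP  NZCV=1000
8: · ADDGE
9: ✓ ADDCC  r0←0xb6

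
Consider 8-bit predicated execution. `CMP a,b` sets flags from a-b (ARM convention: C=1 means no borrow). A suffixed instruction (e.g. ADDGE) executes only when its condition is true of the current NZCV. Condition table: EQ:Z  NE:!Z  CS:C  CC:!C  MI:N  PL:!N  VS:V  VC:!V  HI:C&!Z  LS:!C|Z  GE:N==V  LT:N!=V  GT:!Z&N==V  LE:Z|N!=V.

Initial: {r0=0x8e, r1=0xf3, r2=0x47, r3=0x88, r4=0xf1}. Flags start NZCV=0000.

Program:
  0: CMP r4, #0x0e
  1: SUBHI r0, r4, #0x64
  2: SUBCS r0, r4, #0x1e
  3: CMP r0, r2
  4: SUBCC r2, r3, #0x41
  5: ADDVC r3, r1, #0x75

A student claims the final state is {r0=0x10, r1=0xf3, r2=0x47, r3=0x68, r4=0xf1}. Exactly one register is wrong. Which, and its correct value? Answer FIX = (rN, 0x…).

0: ✓ CMP  NZCV=1010
1: ✓ SUBHI  r0←0x8d
2: ✓ SUBCS  r0←0xd3
3: ✓ CMP  NZCV=1010
4: · SUBCC
5: ✓ ADDVC  r3←0x68

FIX = (r0, 0xd3)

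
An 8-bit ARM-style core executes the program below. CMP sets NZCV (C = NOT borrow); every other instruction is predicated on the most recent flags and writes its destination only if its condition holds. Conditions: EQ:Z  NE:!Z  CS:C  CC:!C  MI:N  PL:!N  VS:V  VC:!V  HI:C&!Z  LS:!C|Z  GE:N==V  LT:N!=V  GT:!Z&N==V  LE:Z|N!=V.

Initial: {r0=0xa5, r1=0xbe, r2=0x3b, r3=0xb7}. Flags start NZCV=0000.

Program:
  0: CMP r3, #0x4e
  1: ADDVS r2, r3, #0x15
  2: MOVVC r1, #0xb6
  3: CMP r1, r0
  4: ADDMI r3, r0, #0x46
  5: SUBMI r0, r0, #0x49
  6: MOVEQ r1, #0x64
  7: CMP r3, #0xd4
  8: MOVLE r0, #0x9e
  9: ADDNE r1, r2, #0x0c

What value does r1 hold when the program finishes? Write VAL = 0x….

VAL = 0xd8

0: ✓ CMP  NZCV=0011
1: ✓ ADDVS  r2←0xcc
2: · MOVVC
3: ✓ CMP  NZCV=0010
4: · ADDMI
5: · SUBMI
6: · MOVEQ
7: ✓ CMP  NZCV=1000
8: ✓ MOVLE  r0←0x9e
9: ✓ ADDNE  r1←0xd8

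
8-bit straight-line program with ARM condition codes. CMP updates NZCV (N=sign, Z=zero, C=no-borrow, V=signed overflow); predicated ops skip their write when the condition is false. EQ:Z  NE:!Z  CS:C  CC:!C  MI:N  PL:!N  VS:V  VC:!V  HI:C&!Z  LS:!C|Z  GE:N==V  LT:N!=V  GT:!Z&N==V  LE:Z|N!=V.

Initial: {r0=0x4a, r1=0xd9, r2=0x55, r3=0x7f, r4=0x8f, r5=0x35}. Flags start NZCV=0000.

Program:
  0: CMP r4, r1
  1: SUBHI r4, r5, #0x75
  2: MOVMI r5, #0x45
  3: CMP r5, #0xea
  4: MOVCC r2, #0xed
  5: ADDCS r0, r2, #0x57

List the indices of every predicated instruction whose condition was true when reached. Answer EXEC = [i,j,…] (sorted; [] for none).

EXEC = [2,4]

0: ✓ CMP  NZCV=1000
1: · SUBHI
2: ✓ MOVMI  r5←0x45
3: ✓ CMP  NZCV=0000
4: ✓ MOVCC  r2←0xed
5: · ADDCS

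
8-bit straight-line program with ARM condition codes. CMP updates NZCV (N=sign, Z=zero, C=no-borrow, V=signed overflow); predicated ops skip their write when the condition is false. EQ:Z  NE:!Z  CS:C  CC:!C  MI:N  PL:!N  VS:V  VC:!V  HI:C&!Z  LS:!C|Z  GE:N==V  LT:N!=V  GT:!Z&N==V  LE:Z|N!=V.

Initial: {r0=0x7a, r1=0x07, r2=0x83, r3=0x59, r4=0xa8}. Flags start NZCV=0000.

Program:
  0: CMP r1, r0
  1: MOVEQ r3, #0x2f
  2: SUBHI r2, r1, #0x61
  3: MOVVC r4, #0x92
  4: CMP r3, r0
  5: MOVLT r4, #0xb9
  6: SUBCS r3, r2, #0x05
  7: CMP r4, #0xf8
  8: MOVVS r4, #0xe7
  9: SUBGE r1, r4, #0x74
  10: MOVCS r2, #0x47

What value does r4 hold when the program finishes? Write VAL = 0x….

VAL = 0xb9

[0] flags=1000 → (cmp)
[1] flags=1000 EQ?F → skip
[2] flags=1000 HI?F → skip
[3] flags=1000 VC?T → r4=0x92
[4] flags=1000 → (cmp)
[5] flags=1000 LT?T → r4=0xb9
[6] flags=1000 CS?F → skip
[7] flags=1000 → (cmp)
[8] flags=1000 VS?F → skip
[9] flags=1000 GE?F → skip
[10] flags=1000 CS?F → skip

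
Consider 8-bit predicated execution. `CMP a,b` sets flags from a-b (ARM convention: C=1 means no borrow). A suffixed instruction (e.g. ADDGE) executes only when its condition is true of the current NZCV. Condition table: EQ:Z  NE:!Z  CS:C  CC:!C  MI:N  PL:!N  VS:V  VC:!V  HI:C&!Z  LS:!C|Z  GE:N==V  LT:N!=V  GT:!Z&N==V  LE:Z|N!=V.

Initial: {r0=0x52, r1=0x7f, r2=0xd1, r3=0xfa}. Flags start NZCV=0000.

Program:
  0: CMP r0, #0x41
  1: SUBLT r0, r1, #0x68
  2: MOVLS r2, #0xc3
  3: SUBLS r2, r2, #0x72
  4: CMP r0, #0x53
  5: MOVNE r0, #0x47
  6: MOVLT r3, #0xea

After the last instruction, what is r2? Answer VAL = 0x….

VAL = 0xd1

0: ✓ CMP  NZCV=0010
1: · SUBLT
2: · MOVLS
3: · SUBLS
4: ✓ CMP  NZCV=1000
5: ✓ MOVNE  r0←0x47
6: ✓ MOVLT  r3←0xea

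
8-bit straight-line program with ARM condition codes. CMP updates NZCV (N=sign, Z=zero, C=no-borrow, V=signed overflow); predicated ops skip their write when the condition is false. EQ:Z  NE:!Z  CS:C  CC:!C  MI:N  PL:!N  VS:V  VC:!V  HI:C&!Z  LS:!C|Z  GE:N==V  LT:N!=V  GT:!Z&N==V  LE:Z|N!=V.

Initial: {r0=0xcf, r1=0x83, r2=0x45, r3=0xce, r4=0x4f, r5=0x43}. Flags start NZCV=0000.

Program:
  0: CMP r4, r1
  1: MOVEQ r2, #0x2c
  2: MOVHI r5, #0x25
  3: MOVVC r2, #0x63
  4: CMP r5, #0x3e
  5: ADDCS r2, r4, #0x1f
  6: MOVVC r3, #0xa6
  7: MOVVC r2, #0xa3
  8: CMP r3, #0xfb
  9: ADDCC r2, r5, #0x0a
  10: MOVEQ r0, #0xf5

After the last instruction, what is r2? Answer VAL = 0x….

0: ✓ CMP  NZCV=1001
1: · MOVEQ
2: · MOVHI
3: · MOVVC
4: ✓ CMP  NZCV=0010
5: ✓ ADDCS  r2←0x6e
6: ✓ MOVVC  r3←0xa6
7: ✓ MOVVC  r2←0xa3
8: ✓ CMP  NZCV=1000
9: ✓ ADDCC  r2←0x4d
10: · MOVEQ

VAL = 0x4d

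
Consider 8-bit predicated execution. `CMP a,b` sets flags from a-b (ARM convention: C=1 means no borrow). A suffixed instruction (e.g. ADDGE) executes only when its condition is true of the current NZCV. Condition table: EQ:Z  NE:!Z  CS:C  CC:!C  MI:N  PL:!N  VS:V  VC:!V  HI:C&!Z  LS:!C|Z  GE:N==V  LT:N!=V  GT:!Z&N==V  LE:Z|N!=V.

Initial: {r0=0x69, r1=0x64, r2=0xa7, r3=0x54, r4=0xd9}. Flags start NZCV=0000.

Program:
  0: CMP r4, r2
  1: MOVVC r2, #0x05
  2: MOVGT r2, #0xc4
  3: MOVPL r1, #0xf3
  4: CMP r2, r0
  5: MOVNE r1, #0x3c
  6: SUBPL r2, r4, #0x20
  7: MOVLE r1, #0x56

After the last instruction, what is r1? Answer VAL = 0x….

0: ✓ CMP  NZCV=0010
1: ✓ MOVVC  r2←0x05
2: ✓ MOVGT  r2←0xc4
3: ✓ MOVPL  r1←0xf3
4: ✓ CMP  NZCV=0011
5: ✓ MOVNE  r1←0x3c
6: ✓ SUBPL  r2←0xb9
7: ✓ MOVLE  r1←0x56

VAL = 0x56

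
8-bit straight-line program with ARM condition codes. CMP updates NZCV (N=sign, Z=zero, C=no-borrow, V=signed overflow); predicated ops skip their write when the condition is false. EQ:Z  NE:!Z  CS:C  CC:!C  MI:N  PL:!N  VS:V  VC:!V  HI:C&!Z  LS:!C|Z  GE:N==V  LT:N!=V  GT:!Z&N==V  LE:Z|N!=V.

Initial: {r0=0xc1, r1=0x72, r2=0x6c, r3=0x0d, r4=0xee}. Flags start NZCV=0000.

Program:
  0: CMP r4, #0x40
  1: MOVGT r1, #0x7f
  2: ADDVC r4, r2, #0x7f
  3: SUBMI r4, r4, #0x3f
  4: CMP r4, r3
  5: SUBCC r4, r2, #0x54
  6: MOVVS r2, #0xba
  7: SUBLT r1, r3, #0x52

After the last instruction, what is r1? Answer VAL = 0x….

VAL = 0xbb

0: ✓ CMP  NZCV=1010
1: · MOVGT
2: ✓ ADDVC  r4←0xeb
3: ✓ SUBMI  r4←0xac
4: ✓ CMP  NZCV=1010
5: · SUBCC
6: · MOVVS
7: ✓ SUBLT  r1←0xbb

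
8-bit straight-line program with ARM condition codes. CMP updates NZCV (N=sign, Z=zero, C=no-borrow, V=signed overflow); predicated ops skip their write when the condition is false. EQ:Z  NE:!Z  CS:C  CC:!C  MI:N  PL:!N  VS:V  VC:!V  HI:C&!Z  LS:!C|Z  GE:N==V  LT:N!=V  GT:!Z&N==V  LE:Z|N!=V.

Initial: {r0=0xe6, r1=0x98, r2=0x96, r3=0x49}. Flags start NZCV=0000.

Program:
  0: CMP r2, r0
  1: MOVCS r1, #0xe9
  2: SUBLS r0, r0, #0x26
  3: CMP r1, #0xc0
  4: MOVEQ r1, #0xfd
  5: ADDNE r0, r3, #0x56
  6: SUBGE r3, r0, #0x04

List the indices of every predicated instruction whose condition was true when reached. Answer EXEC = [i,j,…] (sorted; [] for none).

[0] flags=1000 → (cmp)
[1] flags=1000 CS?F → skip
[2] flags=1000 LS?T → r0=0xc0
[3] flags=1000 → (cmp)
[4] flags=1000 EQ?F → skip
[5] flags=1000 NE?T → r0=0x9f
[6] flags=1000 GE?F → skip

EXEC = [2,5]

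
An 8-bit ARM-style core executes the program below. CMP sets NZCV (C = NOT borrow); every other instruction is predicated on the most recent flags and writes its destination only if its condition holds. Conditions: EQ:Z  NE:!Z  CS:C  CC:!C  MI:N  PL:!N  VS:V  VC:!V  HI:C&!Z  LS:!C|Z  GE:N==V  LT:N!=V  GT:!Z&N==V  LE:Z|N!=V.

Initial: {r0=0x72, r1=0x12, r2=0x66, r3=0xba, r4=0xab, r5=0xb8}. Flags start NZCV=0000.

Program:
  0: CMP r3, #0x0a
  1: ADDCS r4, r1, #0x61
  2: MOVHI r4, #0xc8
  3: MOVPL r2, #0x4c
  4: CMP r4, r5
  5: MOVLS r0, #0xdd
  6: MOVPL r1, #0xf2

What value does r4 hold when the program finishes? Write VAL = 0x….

VAL = 0xc8

[0] flags=1010 → (cmp)
[1] flags=1010 CS?T → r4=0x73
[2] flags=1010 HI?T → r4=0xc8
[3] flags=1010 PL?F → skip
[4] flags=0010 → (cmp)
[5] flags=0010 LS?F → skip
[6] flags=0010 PL?T → r1=0xf2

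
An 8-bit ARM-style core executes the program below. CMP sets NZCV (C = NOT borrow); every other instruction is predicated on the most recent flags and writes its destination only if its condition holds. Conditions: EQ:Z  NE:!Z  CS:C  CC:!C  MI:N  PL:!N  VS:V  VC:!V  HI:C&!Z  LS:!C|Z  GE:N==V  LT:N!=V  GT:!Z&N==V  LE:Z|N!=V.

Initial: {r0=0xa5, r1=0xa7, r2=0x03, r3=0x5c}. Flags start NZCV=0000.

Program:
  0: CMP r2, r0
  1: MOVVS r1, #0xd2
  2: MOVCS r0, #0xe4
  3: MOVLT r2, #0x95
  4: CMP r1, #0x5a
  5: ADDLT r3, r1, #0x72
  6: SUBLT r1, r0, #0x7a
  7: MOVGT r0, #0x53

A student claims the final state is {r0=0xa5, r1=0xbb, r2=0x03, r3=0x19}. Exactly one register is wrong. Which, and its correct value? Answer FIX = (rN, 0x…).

FIX = (r1, 0x2b)

0: ✓ CMP  NZCV=0000
1: · MOVVS
2: · MOVCS
3: · MOVLT
4: ✓ CMP  NZCV=0011
5: ✓ ADDLT  r3←0x19
6: ✓ SUBLT  r1←0x2b
7: · MOVGT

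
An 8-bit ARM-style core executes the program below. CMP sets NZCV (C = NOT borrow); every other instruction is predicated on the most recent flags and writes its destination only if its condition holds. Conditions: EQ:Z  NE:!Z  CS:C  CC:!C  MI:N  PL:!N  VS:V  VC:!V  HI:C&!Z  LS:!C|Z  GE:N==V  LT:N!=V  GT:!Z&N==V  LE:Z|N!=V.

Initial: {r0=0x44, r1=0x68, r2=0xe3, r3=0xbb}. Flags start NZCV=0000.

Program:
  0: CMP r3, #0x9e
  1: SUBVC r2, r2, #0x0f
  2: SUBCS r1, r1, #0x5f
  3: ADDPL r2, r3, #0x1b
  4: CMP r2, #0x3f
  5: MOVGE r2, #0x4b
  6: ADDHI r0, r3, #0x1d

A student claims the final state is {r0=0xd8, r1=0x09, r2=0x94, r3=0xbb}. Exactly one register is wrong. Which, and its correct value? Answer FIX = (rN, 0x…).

FIX = (r2, 0xd6)

0: ✓ CMP  NZCV=0010
1: ✓ SUBVC  r2←0xd4
2: ✓ SUBCS  r1←0x09
3: ✓ ADDPL  r2←0xd6
4: ✓ CMP  NZCV=1010
5: · MOVGE
6: ✓ ADDHI  r0←0xd8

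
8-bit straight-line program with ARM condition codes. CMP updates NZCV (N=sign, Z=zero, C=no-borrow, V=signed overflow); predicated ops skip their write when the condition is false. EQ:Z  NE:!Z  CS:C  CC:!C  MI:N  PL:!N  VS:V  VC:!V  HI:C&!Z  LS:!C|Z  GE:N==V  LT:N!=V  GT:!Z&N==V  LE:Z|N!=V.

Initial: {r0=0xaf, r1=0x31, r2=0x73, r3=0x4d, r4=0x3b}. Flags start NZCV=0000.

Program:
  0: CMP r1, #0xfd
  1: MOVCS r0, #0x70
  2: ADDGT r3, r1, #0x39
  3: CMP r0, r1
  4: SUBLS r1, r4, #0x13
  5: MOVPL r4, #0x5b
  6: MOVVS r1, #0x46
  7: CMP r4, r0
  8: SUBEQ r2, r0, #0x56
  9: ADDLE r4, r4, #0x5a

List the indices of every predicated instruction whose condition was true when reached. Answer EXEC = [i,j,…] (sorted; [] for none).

EXEC = [2,5,6]

0: ✓ CMP  NZCV=0000
1: · MOVCS
2: ✓ ADDGT  r3←0x6a
3: ✓ CMP  NZCV=0011
4: · SUBLS
5: ✓ MOVPL  r4←0x5b
6: ✓ MOVVS  r1←0x46
7: ✓ CMP  NZCV=1001
8: · SUBEQ
9: · ADDLE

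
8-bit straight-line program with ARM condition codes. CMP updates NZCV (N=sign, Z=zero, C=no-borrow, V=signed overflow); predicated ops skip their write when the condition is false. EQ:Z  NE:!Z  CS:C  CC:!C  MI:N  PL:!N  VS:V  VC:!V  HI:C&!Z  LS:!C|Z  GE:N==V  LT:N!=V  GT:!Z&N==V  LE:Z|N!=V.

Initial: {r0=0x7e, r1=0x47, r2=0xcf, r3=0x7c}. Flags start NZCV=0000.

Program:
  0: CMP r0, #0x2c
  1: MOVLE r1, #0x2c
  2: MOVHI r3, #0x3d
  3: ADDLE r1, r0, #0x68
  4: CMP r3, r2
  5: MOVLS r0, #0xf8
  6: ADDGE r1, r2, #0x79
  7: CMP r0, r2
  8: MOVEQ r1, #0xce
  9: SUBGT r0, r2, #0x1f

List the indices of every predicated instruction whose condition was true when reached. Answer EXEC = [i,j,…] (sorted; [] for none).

[0] flags=0010 → (cmp)
[1] flags=0010 LE?F → skip
[2] flags=0010 HI?T → r3=0x3d
[3] flags=0010 LE?F → skip
[4] flags=0000 → (cmp)
[5] flags=0000 LS?T → r0=0xf8
[6] flags=0000 GE?T → r1=0x48
[7] flags=0010 → (cmp)
[8] flags=0010 EQ?F → skip
[9] flags=0010 GT?T → r0=0xb0

EXEC = [2,5,6,9]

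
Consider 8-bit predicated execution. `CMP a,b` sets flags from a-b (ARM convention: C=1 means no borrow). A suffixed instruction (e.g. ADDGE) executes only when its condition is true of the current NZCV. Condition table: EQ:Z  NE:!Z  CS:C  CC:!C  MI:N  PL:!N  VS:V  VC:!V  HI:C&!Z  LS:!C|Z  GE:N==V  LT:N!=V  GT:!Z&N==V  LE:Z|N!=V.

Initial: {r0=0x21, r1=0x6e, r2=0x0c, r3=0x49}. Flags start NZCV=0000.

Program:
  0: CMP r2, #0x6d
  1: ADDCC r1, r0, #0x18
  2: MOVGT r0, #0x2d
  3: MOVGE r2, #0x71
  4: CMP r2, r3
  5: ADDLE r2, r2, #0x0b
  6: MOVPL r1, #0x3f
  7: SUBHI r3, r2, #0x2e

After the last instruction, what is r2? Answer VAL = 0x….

VAL = 0x17

[0] flags=1000 → (cmp)
[1] flags=1000 CC?T → r1=0x39
[2] flags=1000 GT?F → skip
[3] flags=1000 GE?F → skip
[4] flags=1000 → (cmp)
[5] flags=1000 LE?T → r2=0x17
[6] flags=1000 PL?F → skip
[7] flags=1000 HI?F → skip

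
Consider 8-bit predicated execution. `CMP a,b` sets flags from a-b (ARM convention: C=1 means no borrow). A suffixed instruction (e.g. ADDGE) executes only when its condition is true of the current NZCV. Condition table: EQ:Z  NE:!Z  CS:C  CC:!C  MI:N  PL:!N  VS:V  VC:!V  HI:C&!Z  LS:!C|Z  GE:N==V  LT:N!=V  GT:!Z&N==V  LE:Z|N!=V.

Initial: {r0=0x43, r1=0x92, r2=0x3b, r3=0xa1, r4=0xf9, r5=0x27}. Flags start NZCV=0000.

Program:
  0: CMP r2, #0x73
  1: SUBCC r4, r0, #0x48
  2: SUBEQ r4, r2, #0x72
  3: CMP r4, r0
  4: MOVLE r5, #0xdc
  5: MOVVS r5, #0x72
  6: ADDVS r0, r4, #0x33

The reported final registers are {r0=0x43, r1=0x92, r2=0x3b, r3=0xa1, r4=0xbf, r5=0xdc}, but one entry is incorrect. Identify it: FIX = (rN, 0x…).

FIX = (r4, 0xfb)

0: ✓ CMP  NZCV=1000
1: ✓ SUBCC  r4←0xfb
2: · SUBEQ
3: ✓ CMP  NZCV=1010
4: ✓ MOVLE  r5←0xdc
5: · MOVVS
6: · ADDVS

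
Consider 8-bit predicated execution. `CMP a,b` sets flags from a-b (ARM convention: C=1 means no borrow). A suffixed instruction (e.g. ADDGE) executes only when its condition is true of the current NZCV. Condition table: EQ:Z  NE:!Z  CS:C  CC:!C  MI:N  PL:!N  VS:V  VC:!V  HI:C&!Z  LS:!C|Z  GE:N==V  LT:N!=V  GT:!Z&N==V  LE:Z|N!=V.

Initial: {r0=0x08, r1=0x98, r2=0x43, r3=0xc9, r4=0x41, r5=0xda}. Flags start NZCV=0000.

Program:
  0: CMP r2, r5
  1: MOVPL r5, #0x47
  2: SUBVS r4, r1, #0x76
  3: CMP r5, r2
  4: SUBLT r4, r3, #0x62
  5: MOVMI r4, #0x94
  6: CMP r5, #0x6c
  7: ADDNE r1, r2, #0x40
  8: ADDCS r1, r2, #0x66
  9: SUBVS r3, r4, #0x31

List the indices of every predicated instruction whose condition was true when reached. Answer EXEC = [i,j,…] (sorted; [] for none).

EXEC = [1,7]

[0] flags=0000 → (cmp)
[1] flags=0000 PL?T → r5=0x47
[2] flags=0000 VS?F → skip
[3] flags=0010 → (cmp)
[4] flags=0010 LT?F → skip
[5] flags=0010 MI?F → skip
[6] flags=1000 → (cmp)
[7] flags=1000 NE?T → r1=0x83
[8] flags=1000 CS?F → skip
[9] flags=1000 VS?F → skip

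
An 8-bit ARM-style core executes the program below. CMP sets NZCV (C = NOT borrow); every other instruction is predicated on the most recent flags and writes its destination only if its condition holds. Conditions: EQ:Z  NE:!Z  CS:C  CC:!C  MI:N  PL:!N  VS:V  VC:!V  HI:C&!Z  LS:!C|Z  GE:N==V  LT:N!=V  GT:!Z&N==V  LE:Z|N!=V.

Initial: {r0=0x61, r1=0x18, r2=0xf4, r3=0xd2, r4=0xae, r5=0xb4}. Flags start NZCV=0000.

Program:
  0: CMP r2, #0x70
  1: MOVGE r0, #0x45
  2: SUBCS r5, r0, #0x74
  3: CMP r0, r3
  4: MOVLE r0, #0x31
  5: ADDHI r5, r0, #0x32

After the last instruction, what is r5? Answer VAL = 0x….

[0] flags=1010 → (cmp)
[1] flags=1010 GE?F → skip
[2] flags=1010 CS?T → r5=0xed
[3] flags=1001 → (cmp)
[4] flags=1001 LE?F → skip
[5] flags=1001 HI?F → skip

VAL = 0xed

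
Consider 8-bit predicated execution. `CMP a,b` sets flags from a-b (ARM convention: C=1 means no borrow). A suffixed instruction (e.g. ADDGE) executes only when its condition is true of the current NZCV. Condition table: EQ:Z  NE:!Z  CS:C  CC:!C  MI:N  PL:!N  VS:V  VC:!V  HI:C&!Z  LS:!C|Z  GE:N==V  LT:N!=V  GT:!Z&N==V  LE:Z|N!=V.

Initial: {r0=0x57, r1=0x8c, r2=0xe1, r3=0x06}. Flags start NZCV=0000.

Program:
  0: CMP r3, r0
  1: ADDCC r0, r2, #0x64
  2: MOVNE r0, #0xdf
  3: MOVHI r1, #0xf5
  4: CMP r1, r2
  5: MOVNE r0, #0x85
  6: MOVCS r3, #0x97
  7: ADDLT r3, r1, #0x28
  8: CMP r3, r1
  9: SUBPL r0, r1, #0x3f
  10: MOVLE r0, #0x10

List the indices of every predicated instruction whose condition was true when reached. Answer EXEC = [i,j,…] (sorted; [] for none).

EXEC = [1,2,5,7,9]

0: ✓ CMP  NZCV=1000
1: ✓ ADDCC  r0←0x45
2: ✓ MOVNE  r0←0xdf
3: · MOVHI
4: ✓ CMP  NZCV=1000
5: ✓ MOVNE  r0←0x85
6: · MOVCS
7: ✓ ADDLT  r3←0xb4
8: ✓ CMP  NZCV=0010
9: ✓ SUBPL  r0←0x4d
10: · MOVLE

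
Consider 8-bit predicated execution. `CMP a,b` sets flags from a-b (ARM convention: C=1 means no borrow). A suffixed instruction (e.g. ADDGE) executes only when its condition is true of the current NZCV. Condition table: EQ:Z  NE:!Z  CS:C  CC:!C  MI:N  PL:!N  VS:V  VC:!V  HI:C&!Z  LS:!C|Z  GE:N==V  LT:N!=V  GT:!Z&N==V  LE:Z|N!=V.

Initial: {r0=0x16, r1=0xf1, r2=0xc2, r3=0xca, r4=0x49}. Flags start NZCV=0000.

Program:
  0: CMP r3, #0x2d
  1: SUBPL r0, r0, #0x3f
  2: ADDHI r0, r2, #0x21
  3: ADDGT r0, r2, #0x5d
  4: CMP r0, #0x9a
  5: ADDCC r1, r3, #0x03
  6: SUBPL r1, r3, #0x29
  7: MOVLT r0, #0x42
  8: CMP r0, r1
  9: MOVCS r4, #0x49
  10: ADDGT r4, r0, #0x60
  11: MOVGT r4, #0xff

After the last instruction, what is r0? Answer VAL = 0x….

VAL = 0xe3

[0] flags=1010 → (cmp)
[1] flags=1010 PL?F → skip
[2] flags=1010 HI?T → r0=0xe3
[3] flags=1010 GT?F → skip
[4] flags=0010 → (cmp)
[5] flags=0010 CC?F → skip
[6] flags=0010 PL?T → r1=0xa1
[7] flags=0010 LT?F → skip
[8] flags=0010 → (cmp)
[9] flags=0010 CS?T → r4=0x49
[10] flags=0010 GT?T → r4=0x43
[11] flags=0010 GT?T → r4=0xff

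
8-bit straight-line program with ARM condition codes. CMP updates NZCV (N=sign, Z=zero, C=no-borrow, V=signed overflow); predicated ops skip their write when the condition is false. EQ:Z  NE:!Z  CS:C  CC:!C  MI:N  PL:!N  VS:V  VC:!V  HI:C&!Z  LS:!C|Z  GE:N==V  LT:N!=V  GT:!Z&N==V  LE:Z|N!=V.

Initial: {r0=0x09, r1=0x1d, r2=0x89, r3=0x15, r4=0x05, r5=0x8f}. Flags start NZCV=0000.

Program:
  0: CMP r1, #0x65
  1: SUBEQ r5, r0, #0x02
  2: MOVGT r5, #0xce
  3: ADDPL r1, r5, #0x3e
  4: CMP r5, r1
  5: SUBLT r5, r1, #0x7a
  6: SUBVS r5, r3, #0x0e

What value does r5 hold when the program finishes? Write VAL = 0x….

[0] flags=1000 → (cmp)
[1] flags=1000 EQ?F → skip
[2] flags=1000 GT?F → skip
[3] flags=1000 PL?F → skip
[4] flags=0011 → (cmp)
[5] flags=0011 LT?T → r5=0xa3
[6] flags=0011 VS?T → r5=0x07

VAL = 0x07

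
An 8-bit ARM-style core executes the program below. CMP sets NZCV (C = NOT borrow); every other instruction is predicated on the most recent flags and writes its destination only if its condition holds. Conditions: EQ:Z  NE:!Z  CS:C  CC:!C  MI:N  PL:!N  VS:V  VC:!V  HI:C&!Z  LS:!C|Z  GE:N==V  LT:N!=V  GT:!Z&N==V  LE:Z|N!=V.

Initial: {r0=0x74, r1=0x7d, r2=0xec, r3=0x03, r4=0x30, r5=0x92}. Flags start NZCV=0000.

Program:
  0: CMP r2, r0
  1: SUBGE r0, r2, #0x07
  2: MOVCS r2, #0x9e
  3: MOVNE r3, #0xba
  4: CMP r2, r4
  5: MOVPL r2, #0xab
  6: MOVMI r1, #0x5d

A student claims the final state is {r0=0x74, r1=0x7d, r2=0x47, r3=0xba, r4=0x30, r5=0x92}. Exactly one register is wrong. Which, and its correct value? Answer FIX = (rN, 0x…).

[0] flags=0011 → (cmp)
[1] flags=0011 GE?F → skip
[2] flags=0011 CS?T → r2=0x9e
[3] flags=0011 NE?T → r3=0xba
[4] flags=0011 → (cmp)
[5] flags=0011 PL?T → r2=0xab
[6] flags=0011 MI?F → skip

FIX = (r2, 0xab)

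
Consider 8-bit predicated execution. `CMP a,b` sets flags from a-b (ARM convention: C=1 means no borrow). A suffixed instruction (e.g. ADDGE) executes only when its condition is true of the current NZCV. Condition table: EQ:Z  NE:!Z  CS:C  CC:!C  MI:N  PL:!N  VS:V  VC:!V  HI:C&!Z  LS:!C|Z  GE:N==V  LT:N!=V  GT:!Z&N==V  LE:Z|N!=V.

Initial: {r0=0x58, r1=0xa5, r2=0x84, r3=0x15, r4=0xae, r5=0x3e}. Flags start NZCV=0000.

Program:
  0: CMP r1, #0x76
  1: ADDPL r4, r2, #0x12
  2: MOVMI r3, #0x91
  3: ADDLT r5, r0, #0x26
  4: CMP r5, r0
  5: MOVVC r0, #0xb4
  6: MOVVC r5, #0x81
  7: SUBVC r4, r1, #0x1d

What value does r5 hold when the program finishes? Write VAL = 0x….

VAL = 0x81

[0] flags=0011 → (cmp)
[1] flags=0011 PL?T → r4=0x96
[2] flags=0011 MI?F → skip
[3] flags=0011 LT?T → r5=0x7e
[4] flags=0010 → (cmp)
[5] flags=0010 VC?T → r0=0xb4
[6] flags=0010 VC?T → r5=0x81
[7] flags=0010 VC?T → r4=0x88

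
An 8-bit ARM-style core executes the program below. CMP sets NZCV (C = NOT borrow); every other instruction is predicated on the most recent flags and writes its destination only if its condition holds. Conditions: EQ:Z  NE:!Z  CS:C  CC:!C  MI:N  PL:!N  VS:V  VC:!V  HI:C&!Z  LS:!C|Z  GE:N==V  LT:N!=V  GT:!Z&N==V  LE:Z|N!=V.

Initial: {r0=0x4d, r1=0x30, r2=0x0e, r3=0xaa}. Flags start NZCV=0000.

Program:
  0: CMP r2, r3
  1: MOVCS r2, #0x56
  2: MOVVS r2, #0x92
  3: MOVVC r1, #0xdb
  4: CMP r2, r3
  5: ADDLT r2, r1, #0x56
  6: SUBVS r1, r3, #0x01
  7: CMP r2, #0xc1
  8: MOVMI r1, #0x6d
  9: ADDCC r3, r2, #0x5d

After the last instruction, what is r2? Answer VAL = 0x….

VAL = 0x0e

[0] flags=0000 → (cmp)
[1] flags=0000 CS?F → skip
[2] flags=0000 VS?F → skip
[3] flags=0000 VC?T → r1=0xdb
[4] flags=0000 → (cmp)
[5] flags=0000 LT?F → skip
[6] flags=0000 VS?F → skip
[7] flags=0000 → (cmp)
[8] flags=0000 MI?F → skip
[9] flags=0000 CC?T → r3=0x6b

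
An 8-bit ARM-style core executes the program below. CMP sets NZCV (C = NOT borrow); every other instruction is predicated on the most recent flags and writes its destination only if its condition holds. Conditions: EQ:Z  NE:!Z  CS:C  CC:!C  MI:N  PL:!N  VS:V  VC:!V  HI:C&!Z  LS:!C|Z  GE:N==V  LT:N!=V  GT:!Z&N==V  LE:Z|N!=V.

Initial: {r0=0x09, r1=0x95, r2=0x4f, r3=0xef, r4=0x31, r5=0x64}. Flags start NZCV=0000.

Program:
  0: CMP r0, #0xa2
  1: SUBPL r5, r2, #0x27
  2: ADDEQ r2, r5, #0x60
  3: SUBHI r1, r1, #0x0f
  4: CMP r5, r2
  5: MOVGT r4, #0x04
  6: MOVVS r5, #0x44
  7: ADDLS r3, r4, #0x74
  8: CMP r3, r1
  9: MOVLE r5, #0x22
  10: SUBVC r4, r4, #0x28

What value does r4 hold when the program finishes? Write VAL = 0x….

VAL = 0x09

[0] flags=0000 → (cmp)
[1] flags=0000 PL?T → r5=0x28
[2] flags=0000 EQ?F → skip
[3] flags=0000 HI?F → skip
[4] flags=1000 → (cmp)
[5] flags=1000 GT?F → skip
[6] flags=1000 VS?F → skip
[7] flags=1000 LS?T → r3=0xa5
[8] flags=0010 → (cmp)
[9] flags=0010 LE?F → skip
[10] flags=0010 VC?T → r4=0x09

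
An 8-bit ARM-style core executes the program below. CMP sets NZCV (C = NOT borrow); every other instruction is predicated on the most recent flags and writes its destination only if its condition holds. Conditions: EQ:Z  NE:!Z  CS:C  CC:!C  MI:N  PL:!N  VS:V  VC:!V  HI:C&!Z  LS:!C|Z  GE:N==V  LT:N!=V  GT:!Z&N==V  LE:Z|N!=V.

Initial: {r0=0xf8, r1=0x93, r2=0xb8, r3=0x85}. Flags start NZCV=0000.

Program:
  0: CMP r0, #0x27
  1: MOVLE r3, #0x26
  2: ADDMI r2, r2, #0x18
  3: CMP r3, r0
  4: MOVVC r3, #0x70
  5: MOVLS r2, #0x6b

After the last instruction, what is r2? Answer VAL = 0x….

0: ✓ CMP  NZCV=1010
1: ✓ MOVLE  r3←0x26
2: ✓ ADDMI  r2←0xd0
3: ✓ CMP  NZCV=0000
4: ✓ MOVVC  r3←0x70
5: ✓ MOVLS  r2←0x6b

VAL = 0x6b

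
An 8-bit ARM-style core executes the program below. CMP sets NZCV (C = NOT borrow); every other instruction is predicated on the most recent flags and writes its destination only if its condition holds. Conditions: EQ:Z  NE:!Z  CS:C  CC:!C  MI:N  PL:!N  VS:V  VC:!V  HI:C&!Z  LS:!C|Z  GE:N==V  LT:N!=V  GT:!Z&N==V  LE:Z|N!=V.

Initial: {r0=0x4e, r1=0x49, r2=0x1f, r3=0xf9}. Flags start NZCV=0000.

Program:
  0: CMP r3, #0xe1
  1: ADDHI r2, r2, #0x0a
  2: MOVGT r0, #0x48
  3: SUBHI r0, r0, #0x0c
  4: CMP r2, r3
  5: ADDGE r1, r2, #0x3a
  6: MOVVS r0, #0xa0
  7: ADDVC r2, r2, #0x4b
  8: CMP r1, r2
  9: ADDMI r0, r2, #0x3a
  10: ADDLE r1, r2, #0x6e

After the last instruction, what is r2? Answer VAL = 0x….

VAL = 0x74

[0] flags=0010 → (cmp)
[1] flags=0010 HI?T → r2=0x29
[2] flags=0010 GT?T → r0=0x48
[3] flags=0010 HI?T → r0=0x3c
[4] flags=0000 → (cmp)
[5] flags=0000 GE?T → r1=0x63
[6] flags=0000 VS?F → skip
[7] flags=0000 VC?T → r2=0x74
[8] flags=1000 → (cmp)
[9] flags=1000 MI?T → r0=0xae
[10] flags=1000 LE?T → r1=0xe2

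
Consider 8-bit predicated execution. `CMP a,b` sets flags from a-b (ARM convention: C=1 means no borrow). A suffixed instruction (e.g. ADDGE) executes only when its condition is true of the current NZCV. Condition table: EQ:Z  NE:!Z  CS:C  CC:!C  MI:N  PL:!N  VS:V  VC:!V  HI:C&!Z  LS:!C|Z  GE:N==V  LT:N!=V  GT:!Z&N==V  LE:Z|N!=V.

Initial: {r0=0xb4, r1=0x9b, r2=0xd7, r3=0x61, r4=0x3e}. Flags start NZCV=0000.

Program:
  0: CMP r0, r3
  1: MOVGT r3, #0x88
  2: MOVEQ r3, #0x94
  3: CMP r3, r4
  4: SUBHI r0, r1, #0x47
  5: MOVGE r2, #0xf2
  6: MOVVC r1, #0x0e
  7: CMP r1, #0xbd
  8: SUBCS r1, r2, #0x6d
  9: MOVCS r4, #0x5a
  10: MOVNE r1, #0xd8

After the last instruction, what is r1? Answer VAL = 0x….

VAL = 0xd8

[0] flags=0011 → (cmp)
[1] flags=0011 GT?F → skip
[2] flags=0011 EQ?F → skip
[3] flags=0010 → (cmp)
[4] flags=0010 HI?T → r0=0x54
[5] flags=0010 GE?T → r2=0xf2
[6] flags=0010 VC?T → r1=0x0e
[7] flags=0000 → (cmp)
[8] flags=0000 CS?F → skip
[9] flags=0000 CS?F → skip
[10] flags=0000 NE?T → r1=0xd8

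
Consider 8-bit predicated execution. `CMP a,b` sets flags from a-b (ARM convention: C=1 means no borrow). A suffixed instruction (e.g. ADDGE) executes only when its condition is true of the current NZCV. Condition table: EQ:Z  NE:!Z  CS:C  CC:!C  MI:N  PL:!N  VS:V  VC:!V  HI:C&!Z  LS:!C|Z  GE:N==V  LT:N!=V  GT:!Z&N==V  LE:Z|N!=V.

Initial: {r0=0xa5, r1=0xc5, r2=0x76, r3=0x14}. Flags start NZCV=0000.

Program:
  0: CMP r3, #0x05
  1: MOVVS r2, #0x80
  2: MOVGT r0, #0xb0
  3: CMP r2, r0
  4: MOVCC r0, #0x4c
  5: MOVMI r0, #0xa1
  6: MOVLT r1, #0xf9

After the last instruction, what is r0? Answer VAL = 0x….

[0] flags=0010 → (cmp)
[1] flags=0010 VS?F → skip
[2] flags=0010 GT?T → r0=0xb0
[3] flags=1001 → (cmp)
[4] flags=1001 CC?T → r0=0x4c
[5] flags=1001 MI?T → r0=0xa1
[6] flags=1001 LT?F → skip

VAL = 0xa1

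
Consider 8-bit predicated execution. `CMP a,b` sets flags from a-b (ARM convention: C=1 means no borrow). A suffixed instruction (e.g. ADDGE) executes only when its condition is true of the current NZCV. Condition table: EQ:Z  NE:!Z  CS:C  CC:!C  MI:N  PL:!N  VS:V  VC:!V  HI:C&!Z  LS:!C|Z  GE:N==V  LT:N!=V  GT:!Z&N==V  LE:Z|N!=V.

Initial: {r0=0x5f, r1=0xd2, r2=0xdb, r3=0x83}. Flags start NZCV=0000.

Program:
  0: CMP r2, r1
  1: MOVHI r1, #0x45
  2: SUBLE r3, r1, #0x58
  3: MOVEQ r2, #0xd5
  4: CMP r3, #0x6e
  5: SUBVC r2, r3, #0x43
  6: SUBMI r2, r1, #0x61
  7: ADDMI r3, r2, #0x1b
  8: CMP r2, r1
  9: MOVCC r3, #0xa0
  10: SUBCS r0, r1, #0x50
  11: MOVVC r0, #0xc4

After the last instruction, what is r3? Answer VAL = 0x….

VAL = 0x83

[0] flags=0010 → (cmp)
[1] flags=0010 HI?T → r1=0x45
[2] flags=0010 LE?F → skip
[3] flags=0010 EQ?F → skip
[4] flags=0011 → (cmp)
[5] flags=0011 VC?F → skip
[6] flags=0011 MI?F → skip
[7] flags=0011 MI?F → skip
[8] flags=1010 → (cmp)
[9] flags=1010 CC?F → skip
[10] flags=1010 CS?T → r0=0xf5
[11] flags=1010 VC?T → r0=0xc4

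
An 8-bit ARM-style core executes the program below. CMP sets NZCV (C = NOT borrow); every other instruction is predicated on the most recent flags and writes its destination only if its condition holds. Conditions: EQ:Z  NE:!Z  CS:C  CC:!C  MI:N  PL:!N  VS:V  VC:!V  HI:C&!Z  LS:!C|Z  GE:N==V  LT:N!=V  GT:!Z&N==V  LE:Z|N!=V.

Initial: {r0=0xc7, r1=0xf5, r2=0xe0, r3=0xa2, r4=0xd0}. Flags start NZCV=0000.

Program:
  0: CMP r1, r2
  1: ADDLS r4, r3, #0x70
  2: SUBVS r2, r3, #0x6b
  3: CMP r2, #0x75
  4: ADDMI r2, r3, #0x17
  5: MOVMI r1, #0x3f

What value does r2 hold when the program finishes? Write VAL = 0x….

0: ✓ CMP  NZCV=0010
1: · ADDLS
2: · SUBVS
3: ✓ CMP  NZCV=0011
4: · ADDMI
5: · MOVMI

VAL = 0xe0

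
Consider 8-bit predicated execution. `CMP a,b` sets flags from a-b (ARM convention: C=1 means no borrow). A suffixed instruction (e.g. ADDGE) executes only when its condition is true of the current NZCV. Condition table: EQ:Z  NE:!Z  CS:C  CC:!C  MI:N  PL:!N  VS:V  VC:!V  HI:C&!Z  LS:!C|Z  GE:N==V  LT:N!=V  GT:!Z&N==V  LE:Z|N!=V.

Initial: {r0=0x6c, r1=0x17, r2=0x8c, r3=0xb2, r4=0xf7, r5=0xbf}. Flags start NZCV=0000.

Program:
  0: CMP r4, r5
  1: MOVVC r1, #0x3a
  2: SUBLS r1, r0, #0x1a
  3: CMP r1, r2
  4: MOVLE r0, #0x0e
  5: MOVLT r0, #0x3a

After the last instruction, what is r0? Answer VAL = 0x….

0: ✓ CMP  NZCV=0010
1: ✓ MOVVC  r1←0x3a
2: · SUBLS
3: ✓ CMP  NZCV=1001
4: · MOVLE
5: · MOVLT

VAL = 0x6c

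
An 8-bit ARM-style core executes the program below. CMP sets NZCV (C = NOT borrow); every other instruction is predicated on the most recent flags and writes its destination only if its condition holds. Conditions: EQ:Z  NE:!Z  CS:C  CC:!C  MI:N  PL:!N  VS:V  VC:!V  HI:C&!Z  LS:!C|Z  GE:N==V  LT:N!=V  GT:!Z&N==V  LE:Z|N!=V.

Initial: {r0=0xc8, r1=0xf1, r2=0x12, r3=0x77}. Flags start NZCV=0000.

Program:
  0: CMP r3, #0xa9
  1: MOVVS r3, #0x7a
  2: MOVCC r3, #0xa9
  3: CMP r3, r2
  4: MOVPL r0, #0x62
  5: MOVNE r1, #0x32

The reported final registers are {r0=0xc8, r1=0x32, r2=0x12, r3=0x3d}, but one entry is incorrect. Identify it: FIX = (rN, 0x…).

FIX = (r3, 0xa9)

0: ✓ CMP  NZCV=1001
1: ✓ MOVVS  r3←0x7a
2: ✓ MOVCC  r3←0xa9
3: ✓ CMP  NZCV=1010
4: · MOVPL
5: ✓ MOVNE  r1←0x32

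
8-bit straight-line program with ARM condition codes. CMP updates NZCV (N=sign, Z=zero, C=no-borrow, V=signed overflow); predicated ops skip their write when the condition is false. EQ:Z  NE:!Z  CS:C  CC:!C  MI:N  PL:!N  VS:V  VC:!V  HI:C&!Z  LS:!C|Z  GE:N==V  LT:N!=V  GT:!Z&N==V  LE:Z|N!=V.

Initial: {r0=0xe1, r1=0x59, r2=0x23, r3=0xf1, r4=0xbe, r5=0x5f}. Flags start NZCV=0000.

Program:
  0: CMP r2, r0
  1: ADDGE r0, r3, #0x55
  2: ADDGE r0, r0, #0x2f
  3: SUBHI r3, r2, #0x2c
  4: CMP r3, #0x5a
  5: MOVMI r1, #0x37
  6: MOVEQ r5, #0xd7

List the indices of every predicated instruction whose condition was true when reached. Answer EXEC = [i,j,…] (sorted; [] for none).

[0] flags=0000 → (cmp)
[1] flags=0000 GE?T → r0=0x46
[2] flags=0000 GE?T → r0=0x75
[3] flags=0000 HI?F → skip
[4] flags=1010 → (cmp)
[5] flags=1010 MI?T → r1=0x37
[6] flags=1010 EQ?F → skip

EXEC = [1,2,5]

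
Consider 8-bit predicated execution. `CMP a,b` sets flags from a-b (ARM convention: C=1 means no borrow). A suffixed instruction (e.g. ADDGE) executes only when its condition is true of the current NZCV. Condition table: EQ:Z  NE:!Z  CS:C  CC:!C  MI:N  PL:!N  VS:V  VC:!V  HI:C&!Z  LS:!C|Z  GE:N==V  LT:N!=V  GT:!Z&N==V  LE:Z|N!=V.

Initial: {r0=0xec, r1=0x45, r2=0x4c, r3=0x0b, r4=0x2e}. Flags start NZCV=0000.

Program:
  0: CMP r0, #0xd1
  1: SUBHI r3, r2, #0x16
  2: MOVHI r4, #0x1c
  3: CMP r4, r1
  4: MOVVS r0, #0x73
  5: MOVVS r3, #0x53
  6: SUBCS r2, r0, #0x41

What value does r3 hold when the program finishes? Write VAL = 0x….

VAL = 0x36

0: ✓ CMP  NZCV=0010
1: ✓ SUBHI  r3←0x36
2: ✓ MOVHI  r4←0x1c
3: ✓ CMP  NZCV=1000
4: · MOVVS
5: · MOVVS
6: · SUBCS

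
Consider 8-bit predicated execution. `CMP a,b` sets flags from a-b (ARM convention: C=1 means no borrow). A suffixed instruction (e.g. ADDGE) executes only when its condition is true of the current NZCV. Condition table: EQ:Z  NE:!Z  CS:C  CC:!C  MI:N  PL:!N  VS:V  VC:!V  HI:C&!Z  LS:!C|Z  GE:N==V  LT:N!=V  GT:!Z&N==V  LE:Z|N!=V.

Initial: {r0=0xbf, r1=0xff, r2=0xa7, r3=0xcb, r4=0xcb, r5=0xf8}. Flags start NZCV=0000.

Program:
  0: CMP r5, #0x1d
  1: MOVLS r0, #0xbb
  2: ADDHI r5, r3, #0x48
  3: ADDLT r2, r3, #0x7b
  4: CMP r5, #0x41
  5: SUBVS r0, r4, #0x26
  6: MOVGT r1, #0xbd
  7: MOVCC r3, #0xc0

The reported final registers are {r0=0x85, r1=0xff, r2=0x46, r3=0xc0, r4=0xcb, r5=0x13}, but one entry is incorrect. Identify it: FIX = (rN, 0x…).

[0] flags=1010 → (cmp)
[1] flags=1010 LS?F → skip
[2] flags=1010 HI?T → r5=0x13
[3] flags=1010 LT?T → r2=0x46
[4] flags=1000 → (cmp)
[5] flags=1000 VS?F → skip
[6] flags=1000 GT?F → skip
[7] flags=1000 CC?T → r3=0xc0

FIX = (r0, 0xbf)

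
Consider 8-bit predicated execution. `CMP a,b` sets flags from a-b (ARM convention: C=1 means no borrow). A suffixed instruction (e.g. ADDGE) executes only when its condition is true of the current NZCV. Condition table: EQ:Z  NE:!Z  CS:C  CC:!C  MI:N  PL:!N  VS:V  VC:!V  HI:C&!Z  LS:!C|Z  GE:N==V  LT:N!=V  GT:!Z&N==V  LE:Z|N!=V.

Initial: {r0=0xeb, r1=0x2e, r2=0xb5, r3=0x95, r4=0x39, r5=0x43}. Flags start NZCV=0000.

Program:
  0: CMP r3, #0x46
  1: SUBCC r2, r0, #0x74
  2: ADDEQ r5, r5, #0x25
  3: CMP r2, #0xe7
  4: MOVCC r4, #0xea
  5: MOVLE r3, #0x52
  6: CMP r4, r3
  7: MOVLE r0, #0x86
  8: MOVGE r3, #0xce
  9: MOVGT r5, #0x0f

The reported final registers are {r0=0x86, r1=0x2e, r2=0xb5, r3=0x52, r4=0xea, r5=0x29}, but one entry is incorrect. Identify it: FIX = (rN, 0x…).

FIX = (r5, 0x43)

0: ✓ CMP  NZCV=0011
1: · SUBCC
2: · ADDEQ
3: ✓ CMP  NZCV=1000
4: ✓ MOVCC  r4←0xea
5: ✓ MOVLE  r3←0x52
6: ✓ CMP  NZCV=1010
7: ✓ MOVLE  r0←0x86
8: · MOVGE
9: · MOVGT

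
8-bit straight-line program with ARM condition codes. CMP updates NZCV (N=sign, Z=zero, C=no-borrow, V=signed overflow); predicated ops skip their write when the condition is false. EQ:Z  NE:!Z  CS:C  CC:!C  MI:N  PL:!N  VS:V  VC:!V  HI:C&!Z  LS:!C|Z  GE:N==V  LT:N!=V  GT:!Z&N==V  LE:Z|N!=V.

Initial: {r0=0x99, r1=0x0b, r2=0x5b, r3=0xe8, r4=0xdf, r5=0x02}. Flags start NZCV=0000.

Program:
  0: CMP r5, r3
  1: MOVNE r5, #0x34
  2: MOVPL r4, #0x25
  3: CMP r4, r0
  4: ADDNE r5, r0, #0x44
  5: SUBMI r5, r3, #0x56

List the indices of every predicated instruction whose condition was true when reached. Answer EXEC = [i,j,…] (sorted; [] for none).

[0] flags=0000 → (cmp)
[1] flags=0000 NE?T → r5=0x34
[2] flags=0000 PL?T → r4=0x25
[3] flags=1001 → (cmp)
[4] flags=1001 NE?T → r5=0xdd
[5] flags=1001 MI?T → r5=0x92

EXEC = [1,2,4,5]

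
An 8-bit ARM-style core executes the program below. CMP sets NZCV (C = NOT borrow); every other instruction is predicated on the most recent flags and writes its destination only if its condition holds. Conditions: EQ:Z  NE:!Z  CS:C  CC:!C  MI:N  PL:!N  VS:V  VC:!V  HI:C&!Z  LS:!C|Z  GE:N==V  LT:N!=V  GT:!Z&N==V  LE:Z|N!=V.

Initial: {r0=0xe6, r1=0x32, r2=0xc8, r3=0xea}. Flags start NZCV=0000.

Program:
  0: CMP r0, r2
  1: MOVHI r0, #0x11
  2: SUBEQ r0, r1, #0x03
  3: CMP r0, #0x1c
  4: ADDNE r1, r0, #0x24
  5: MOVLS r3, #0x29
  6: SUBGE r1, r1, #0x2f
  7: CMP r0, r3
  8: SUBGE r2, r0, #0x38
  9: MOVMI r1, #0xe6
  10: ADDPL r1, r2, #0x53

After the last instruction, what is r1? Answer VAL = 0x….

0: ✓ CMP  NZCV=0010
1: ✓ MOVHI  r0←0x11
2: · SUBEQ
3: ✓ CMP  NZCV=1000
4: ✓ ADDNE  r1←0x35
5: ✓ MOVLS  r3←0x29
6: · SUBGE
7: ✓ CMP  NZCV=1000
8: · SUBGE
9: ✓ MOVMI  r1←0xe6
10: · ADDPL

VAL = 0xe6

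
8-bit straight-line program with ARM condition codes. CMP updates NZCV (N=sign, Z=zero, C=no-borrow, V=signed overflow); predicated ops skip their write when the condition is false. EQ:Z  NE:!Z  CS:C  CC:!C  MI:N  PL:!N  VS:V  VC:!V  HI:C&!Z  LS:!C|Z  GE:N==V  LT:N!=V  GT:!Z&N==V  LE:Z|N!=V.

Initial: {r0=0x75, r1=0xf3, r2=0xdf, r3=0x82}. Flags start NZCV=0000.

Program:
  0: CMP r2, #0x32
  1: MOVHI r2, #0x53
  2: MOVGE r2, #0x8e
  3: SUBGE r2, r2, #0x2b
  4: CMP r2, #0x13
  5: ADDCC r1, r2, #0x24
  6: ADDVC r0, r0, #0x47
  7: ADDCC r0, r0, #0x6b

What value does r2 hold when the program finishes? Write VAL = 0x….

[0] flags=1010 → (cmp)
[1] flags=1010 HI?T → r2=0x53
[2] flags=1010 GE?F → skip
[3] flags=1010 GE?F → skip
[4] flags=0010 → (cmp)
[5] flags=0010 CC?F → skip
[6] flags=0010 VC?T → r0=0xbc
[7] flags=0010 CC?F → skip

VAL = 0x53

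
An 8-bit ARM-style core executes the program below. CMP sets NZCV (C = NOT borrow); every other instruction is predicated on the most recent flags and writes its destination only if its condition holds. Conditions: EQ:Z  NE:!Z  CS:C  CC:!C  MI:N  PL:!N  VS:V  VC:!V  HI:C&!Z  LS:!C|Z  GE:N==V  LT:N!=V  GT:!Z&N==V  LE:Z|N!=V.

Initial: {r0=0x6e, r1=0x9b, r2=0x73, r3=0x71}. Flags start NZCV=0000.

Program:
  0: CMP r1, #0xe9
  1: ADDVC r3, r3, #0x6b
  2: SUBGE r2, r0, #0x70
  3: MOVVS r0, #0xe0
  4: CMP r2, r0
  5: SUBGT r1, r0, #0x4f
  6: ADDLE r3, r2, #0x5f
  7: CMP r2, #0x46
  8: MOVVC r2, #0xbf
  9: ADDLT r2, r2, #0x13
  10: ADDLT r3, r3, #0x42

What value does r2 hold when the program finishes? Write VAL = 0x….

VAL = 0xbf

0: ✓ CMP  NZCV=1000
1: ✓ ADDVC  r3←0xdc
2: · SUBGE
3: · MOVVS
4: ✓ CMP  NZCV=0010
5: ✓ SUBGT  r1←0x1f
6: · ADDLE
7: ✓ CMP  NZCV=0010
8: ✓ MOVVC  r2←0xbf
9: · ADDLT
10: · ADDLT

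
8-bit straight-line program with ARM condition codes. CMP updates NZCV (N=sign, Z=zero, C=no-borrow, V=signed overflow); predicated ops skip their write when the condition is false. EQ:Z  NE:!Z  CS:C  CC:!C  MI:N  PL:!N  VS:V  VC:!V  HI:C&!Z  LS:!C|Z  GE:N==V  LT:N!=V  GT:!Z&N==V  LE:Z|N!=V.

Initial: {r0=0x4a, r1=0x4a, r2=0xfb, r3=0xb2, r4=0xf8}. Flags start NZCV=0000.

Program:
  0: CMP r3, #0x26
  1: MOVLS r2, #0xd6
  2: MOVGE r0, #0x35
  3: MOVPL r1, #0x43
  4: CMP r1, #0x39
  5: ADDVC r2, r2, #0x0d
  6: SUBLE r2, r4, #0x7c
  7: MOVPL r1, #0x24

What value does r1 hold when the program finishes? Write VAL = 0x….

VAL = 0x24

0: ✓ CMP  NZCV=1010
1: · MOVLS
2: · MOVGE
3: · MOVPL
4: ✓ CMP  NZCV=0010
5: ✓ ADDVC  r2←0x08
6: · SUBLE
7: ✓ MOVPL  r1←0x24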